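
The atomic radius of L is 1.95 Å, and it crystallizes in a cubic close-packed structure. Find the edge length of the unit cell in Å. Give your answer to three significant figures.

In an FCC lattice, atoms touch along the face diagonal, so √2·a = 4r.
a = 4r/√2 = 4 × 1.95 / 1.4142 = 5.52 Å.

5.52 Å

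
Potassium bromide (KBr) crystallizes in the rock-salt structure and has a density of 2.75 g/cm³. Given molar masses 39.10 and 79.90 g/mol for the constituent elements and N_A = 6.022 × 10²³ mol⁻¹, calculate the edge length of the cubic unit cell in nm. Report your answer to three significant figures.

0.660 nm

M(KBr) = 119.0 g/mol; Z = 4 formula units per cell.
a³ = Z·M/(N_A·ρ) = 4 × 119.0 / (6.022 × 10²³ × 2.75) = 2.874 × 10^-22 cm³, so a = 6.600 × 10^-8 cm = 0.660 nm.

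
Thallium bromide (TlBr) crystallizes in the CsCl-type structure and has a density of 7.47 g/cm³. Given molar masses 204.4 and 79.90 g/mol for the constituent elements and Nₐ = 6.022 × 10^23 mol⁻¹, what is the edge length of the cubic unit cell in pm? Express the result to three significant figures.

M(TlBr) = 284.3 g/mol; Z = 1 formula unit per cell.
a³ = Z·M/(N_A·ρ) = 1 × 284.3 / (6.022 × 10²³ × 7.47) = 6.320 × 10^-23 cm³, so a = 3.983 × 10^-8 cm = 398 pm.

398 pm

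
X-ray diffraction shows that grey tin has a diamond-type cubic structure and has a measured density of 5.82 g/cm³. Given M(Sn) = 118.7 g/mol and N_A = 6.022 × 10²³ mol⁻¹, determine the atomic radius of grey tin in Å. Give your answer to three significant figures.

1.40 Å

For a diamond cubic cell (Z = 8), a³ = Z·M/(N_A·ρ) = 8 × 118.7 / (6.022 × 10²³ × 5.820) = 2.709 × 10^-22 cm³, so a = 6.471 × 10^-8 cm = 6.471 Å.
Nearest neighbors lie along the body diagonal with √3·a = 8r, so r = 0.2165 × a = 1.40 Å.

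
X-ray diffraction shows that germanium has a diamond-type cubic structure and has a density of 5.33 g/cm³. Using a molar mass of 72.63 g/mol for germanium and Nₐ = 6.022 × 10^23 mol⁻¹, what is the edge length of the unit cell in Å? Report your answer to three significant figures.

With Z = 8 atoms per diamond cubic cell, a³ = Z·M/(N_A·ρ) = 8 × 72.63 / (6.022 × 10²³ × 5.330 g/cm³) = 1.810 × 10^-22 cm³.
a = (1.810 × 10^-22)^(1/3) = 5.657 × 10^-8 cm = 5.66 Å.

5.66 Å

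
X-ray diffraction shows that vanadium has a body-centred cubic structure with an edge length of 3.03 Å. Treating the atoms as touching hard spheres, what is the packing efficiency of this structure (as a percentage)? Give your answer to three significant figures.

68.0%

In a BCC lattice atoms touch along the body diagonal, so √3·a = 4r, so r = 0.4330a = 1.312 Å.
Packing fraction = Z·(4/3)πr³ / a³ = 2 × (4/3)π × (1.312)³ / (3.03)³ = 0.6802 = 68.0%.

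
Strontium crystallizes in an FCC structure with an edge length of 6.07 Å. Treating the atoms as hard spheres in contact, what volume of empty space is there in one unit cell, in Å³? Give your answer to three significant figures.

In an FCC lattice atoms touch along the face diagonal, so √2·a = 4r, so r = 0.3536a = 2.146 Å.
V_cell = a³ = 223.6 Å³; V_atoms = 4 × (4/3)πr³ = 165.6 Å³.
Empty space = 223.6 − 165.6 = 58.0 Å³.

58.0 Å³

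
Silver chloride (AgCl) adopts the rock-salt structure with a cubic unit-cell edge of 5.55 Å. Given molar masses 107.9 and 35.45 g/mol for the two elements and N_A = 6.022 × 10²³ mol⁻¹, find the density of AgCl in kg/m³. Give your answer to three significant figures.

5570 kg/m³

The rock-salt structure contains Z = 4 formula units per cell; M(AgCl) = 107.9 + 35.45 = 143.35 g/mol.
a³ = (5.550 × 10^-8 cm)³ = 1.710 × 10^-22 cm³.
ρ = 4 × 143.35 / (6.022 × 10²³ × 1.710 × 10^-22) = 5.570 g/cm³ = 5570 kg/m³.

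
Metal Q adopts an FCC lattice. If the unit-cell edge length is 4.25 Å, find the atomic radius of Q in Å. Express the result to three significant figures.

1.50 Å

In an FCC lattice, atoms touch along the face diagonal, so √2·a = 4r.
r = √2·a/4 = 1.4142 × 4.25 / 4 = 1.50 Å.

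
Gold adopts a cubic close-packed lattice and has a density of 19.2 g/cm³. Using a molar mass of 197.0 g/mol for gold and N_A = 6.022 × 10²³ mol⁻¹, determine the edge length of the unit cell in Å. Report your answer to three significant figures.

4.08 Å

With Z = 4 atoms per FCC cell, a³ = Z·M/(N_A·ρ) = 4 × 197.0 / (6.022 × 10²³ × 19.20 g/cm³) = 6.815 × 10^-23 cm³.
a = (6.815 × 10^-23)^(1/3) = 4.085 × 10^-8 cm = 4.08 Å.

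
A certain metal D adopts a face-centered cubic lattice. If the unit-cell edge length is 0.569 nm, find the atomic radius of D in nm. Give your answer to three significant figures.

In an FCC lattice, atoms touch along the face diagonal, so √2·a = 4r.
r = √2·a/4 = 1.4142 × 0.569 / 4 = 0.201 nm.

0.201 nm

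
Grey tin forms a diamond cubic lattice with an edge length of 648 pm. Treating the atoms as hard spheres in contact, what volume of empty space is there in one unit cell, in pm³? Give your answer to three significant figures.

In a diamond cubic lattice nearest neighbors lie along the body diagonal with √3·a = 8r, so r = 0.2165a = 140.3 pm.
V_cell = a³ = 2.721 × 10^8 pm³; V_atoms = 8 × (4/3)πr³ = 9.254 × 10^7 pm³.
Empty space = 2.721 × 10^8 − 9.254 × 10^7 = 1.80 × 10^8 pm³.

1.80 × 10^8 pm³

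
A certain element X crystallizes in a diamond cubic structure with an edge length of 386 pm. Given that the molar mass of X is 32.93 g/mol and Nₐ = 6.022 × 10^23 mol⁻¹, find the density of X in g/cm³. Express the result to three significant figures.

A diamond cubic unit cell contains Z = 8 atoms.
Cell volume: a³ = (386 pm)³ = (3.860 × 10^-8 cm)³ = 5.751 × 10^-23 cm³.
ρ = Z·M/(N_A·a³) = 8 × 32.93 / (6.022 × 10²³ × 5.751 × 10^-23) = 7.606 g/cm³.

7.61 g/cm³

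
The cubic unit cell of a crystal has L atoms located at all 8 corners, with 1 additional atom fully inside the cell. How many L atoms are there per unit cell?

Corner atoms are shared by 8 cells (1/8 each), interior atoms are unshared.
Net atoms = 8 × 1/8 + 1 = 1 + 1 = 2.

2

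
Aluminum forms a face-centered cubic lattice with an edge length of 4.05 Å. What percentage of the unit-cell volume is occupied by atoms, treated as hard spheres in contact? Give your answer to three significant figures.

74.0%

In an FCC lattice atoms touch along the face diagonal, so √2·a = 4r, so r = 0.3536a = 1.432 Å.
Packing fraction = Z·(4/3)πr³ / a³ = 4 × (4/3)π × (1.432)³ / (4.05)³ = 0.7405 = 74.0%.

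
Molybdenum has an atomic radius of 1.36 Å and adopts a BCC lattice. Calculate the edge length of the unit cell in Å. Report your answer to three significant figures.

3.14 Å

In a BCC lattice, atoms touch along the body diagonal, so √3·a = 4r.
a = 4r/√3 = 4 × 1.36 / 1.7321 = 3.14 Å.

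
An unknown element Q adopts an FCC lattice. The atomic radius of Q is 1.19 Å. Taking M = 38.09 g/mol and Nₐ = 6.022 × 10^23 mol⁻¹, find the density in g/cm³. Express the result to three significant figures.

In an FCC lattice, atoms touch along the face diagonal, so √2·a = 4r, giving a = 3.366 Å = 3.366 × 10^-8 cm.
With Z = 4, ρ = Z·M/(N_A·a³) = 4 × 38.09 / (6.022 × 10²³ × 3.813 × 10^-23) = 6.635 g/cm³.

6.64 g/cm³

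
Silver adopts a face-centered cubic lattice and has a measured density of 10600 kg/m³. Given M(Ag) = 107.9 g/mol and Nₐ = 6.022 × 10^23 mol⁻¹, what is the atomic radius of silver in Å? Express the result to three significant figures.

1.44 Å

For an FCC cell (Z = 4), a³ = Z·M/(N_A·ρ) = 4 × 107.9 / (6.022 × 10²³ × 10.60) = 6.761 × 10^-23 cm³, so a = 4.074 × 10^-8 cm = 4.074 Å.
Atoms touch along the face diagonal, so √2·a = 4r, so r = 0.3536 × a = 1.44 Å.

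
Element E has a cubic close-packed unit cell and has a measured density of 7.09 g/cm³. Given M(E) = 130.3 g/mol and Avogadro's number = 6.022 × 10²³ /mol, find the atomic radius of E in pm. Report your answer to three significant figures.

For an FCC cell (Z = 4), a³ = Z·M/(N_A·ρ) = 4 × 130.3 / (6.022 × 10²³ × 7.090) = 1.221 × 10^-22 cm³, so a = 4.961 × 10^-8 cm = 496.1 pm.
Atoms touch along the face diagonal, so √2·a = 4r, so r = 0.3536 × a = 175 pm.

175 pm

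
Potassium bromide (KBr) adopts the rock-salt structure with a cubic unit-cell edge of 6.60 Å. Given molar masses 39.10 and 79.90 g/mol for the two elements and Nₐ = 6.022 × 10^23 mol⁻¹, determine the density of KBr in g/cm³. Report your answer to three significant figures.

2.75 g/cm³

The rock-salt structure contains Z = 4 formula units per cell; M(KBr) = 39.10 + 79.90 = 119.0 g/mol.
a³ = (6.600 × 10^-8 cm)³ = 2.875 × 10^-22 cm³.
ρ = 4 × 119.0 / (6.022 × 10²³ × 2.875 × 10^-22) = 2.749 g/cm³.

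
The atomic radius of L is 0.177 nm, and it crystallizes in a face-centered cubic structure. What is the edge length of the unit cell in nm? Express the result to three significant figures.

In an FCC lattice, atoms touch along the face diagonal, so √2·a = 4r.
a = 4r/√2 = 4 × 0.177 / 1.4142 = 0.501 nm.

0.501 nm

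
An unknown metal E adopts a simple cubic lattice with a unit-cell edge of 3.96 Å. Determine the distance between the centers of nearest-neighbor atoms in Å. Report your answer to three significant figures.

3.96 Å

In a simple cubic structure, atoms touch along the cell edge, so a = 2r; the nearest-neighbor distance equals 2r = 1.000·a.
d = 1.000 × 3.96 = 3.96 Å.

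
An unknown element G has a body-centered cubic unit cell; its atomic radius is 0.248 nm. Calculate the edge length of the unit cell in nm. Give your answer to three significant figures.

0.573 nm

In a BCC lattice, atoms touch along the body diagonal, so √3·a = 4r.
a = 4r/√3 = 4 × 0.248 / 1.7321 = 0.573 nm.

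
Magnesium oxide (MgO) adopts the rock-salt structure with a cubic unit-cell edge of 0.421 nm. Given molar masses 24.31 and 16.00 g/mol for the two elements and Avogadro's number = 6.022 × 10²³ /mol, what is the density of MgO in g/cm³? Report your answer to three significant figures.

3.59 g/cm³

The rock-salt structure contains Z = 4 formula units per cell; M(MgO) = 24.31 + 16.00 = 40.31 g/mol.
a³ = (4.210 × 10^-8 cm)³ = 7.462 × 10^-23 cm³.
ρ = 4 × 40.31 / (6.022 × 10²³ × 7.462 × 10^-23) = 3.588 g/cm³.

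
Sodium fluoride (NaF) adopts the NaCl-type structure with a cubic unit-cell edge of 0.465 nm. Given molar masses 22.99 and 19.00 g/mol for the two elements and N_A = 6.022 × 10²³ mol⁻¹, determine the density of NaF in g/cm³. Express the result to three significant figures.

2.77 g/cm³

The NaCl-type structure contains Z = 4 formula units per cell; M(NaF) = 22.99 + 19.00 = 41.99 g/mol.
a³ = (4.650 × 10^-8 cm)³ = 1.005 × 10^-22 cm³.
ρ = 4 × 41.99 / (6.022 × 10²³ × 1.005 × 10^-22) = 2.774 g/cm³.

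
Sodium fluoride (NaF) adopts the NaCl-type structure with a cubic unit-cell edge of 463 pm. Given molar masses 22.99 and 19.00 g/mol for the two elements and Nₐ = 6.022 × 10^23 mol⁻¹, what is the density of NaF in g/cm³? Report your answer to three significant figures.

The NaCl-type structure contains Z = 4 formula units per cell; M(NaF) = 22.99 + 19.00 = 41.99 g/mol.
a³ = (4.630 × 10^-8 cm)³ = 9.925 × 10^-23 cm³.
ρ = 4 × 41.99 / (6.022 × 10²³ × 9.925 × 10^-23) = 2.810 g/cm³.

2.81 g/cm³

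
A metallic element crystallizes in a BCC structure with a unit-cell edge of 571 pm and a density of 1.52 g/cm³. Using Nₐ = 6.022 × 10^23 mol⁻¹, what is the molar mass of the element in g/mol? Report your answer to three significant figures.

A BCC cell has Z = 2 atoms; a = 5.710 × 10^-8 cm.
M = ρ·N_A·a³/Z = 1.52 × 6.022 × 10²³ × 1.862 × 10^-22 / 2 = 85.2 g/mol.

85.2 g/mol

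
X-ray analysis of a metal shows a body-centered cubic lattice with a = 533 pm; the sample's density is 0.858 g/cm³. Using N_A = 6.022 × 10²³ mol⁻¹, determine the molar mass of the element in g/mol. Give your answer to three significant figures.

39.1 g/mol

A BCC cell has Z = 2 atoms; a = 5.330 × 10^-8 cm.
M = ρ·N_A·a³/Z = 0.858 × 6.022 × 10²³ × 1.514 × 10^-22 / 2 = 39.1 g/mol.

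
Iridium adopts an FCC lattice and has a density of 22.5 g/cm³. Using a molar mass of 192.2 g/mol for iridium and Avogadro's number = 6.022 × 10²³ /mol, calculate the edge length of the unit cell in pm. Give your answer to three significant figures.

384 pm

With Z = 4 atoms per FCC cell, a³ = Z·M/(N_A·ρ) = 4 × 192.2 / (6.022 × 10²³ × 22.50 g/cm³) = 5.674 × 10^-23 cm³.
a = (5.674 × 10^-23)^(1/3) = 3.843 × 10^-8 cm = 384 pm.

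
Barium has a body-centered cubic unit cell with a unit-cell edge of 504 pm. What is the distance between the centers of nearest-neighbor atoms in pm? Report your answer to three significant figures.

In a BCC structure, atoms touch along the body diagonal, so √3·a = 4r; the nearest-neighbor distance equals 2r = 0.8660·a.
d = 0.8660 × 504 = 436 pm.

436 pm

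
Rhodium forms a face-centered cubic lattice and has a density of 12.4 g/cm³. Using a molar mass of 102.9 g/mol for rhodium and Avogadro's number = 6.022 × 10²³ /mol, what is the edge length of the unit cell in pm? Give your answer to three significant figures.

With Z = 4 atoms per FCC cell, a³ = Z·M/(N_A·ρ) = 4 × 102.9 / (6.022 × 10²³ × 12.40 g/cm³) = 5.512 × 10^-23 cm³.
a = (5.512 × 10^-23)^(1/3) = 3.806 × 10^-8 cm = 381 pm.

381 pm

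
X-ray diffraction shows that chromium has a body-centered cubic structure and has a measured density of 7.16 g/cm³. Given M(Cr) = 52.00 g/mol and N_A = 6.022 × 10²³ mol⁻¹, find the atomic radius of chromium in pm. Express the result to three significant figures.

125 pm

For a BCC cell (Z = 2), a³ = Z·M/(N_A·ρ) = 2 × 52.00 / (6.022 × 10²³ × 7.160) = 2.412 × 10^-23 cm³, so a = 2.889 × 10^-8 cm = 288.9 pm.
Atoms touch along the body diagonal, so √3·a = 4r, so r = 0.4330 × a = 125 pm.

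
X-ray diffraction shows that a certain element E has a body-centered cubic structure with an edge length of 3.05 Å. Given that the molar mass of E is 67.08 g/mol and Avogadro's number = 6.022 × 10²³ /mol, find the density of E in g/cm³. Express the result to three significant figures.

A BCC unit cell contains Z = 2 atoms.
Cell volume: a³ = (3.05 Å)³ = (3.050 × 10^-8 cm)³ = 2.837 × 10^-23 cm³.
ρ = Z·M/(N_A·a³) = 2 × 67.08 / (6.022 × 10²³ × 2.837 × 10^-23) = 7.852 g/cm³.

7.85 g/cm³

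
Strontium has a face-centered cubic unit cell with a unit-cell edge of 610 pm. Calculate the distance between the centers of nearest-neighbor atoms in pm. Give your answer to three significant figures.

431 pm

In an FCC structure, atoms touch along the face diagonal, so √2·a = 4r; the nearest-neighbor distance equals 2r = 0.7071·a.
d = 0.7071 × 610 = 431 pm.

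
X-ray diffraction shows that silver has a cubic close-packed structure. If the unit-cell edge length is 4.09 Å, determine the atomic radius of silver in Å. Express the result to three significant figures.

In an FCC lattice, atoms touch along the face diagonal, so √2·a = 4r.
r = √2·a/4 = 1.4142 × 4.09 / 4 = 1.45 Å.

1.45 Å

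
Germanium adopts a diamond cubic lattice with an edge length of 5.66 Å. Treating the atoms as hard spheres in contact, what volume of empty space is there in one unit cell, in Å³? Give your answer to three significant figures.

120 Å³

In a diamond cubic lattice nearest neighbors lie along the body diagonal with √3·a = 8r, so r = 0.2165a = 1.225 Å.
V_cell = a³ = 181.3 Å³; V_atoms = 8 × (4/3)πr³ = 61.67 Å³.
Empty space = 181.3 − 61.67 = 120 Å³.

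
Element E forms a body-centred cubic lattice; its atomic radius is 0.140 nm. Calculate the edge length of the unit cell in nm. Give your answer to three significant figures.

In a BCC lattice, atoms touch along the body diagonal, so √3·a = 4r.
a = 4r/√3 = 4 × 0.140 / 1.7321 = 0.323 nm.

0.323 nm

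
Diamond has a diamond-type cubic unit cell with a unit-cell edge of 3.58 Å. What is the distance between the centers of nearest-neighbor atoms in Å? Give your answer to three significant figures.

In a diamond cubic structure, nearest neighbors lie along the body diagonal with √3·a = 8r; the nearest-neighbor distance equals 2r = 0.4330·a.
d = 0.4330 × 3.58 = 1.55 Å.

1.55 Å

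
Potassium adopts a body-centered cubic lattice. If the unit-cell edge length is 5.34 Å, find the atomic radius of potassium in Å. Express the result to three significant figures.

In a BCC lattice, atoms touch along the body diagonal, so √3·a = 4r.
r = √3·a/4 = 1.7321 × 5.34 / 4 = 2.31 Å.

2.31 Å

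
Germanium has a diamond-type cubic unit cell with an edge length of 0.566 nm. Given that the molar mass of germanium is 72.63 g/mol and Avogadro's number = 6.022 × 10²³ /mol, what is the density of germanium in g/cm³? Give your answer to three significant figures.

A diamond cubic unit cell contains Z = 8 atoms.
Cell volume: a³ = (0.566 nm)³ = (5.660 × 10^-8 cm)³ = 1.813 × 10^-22 cm³.
ρ = Z·M/(N_A·a³) = 8 × 72.63 / (6.022 × 10²³ × 1.813 × 10^-22) = 5.321 g/cm³.

5.32 g/cm³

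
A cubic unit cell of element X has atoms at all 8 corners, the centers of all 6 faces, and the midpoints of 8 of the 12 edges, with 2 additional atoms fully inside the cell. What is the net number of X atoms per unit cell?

8

Corner atoms are shared by 8 cells (1/8 each), face atoms by 2 (1/2 each), edge atoms by 4 (1/4 each), interior atoms are unshared.
Net atoms = 8 × 1/8 + 6 × 1/2 + 8 × 1/4 + 2 = 1 + 3 + 2 + 2 = 8.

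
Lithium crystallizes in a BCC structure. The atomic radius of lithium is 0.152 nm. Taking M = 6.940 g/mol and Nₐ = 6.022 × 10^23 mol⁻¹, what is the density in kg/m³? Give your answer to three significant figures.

533 kg/m³

In a BCC lattice, atoms touch along the body diagonal, so √3·a = 4r, giving a = 0.3510 nm = 3.510 × 10^-8 cm.
With Z = 2, ρ = Z·M/(N_A·a³) = 2 × 6.940 / (6.022 × 10²³ × 4.325 × 10^-23) = 0.5329 g/cm³ = 533 kg/m³.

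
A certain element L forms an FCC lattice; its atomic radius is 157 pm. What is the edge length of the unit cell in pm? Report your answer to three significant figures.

In an FCC lattice, atoms touch along the face diagonal, so √2·a = 4r.
a = 4r/√2 = 4 × 157 / 1.4142 = 444 pm.

444 pm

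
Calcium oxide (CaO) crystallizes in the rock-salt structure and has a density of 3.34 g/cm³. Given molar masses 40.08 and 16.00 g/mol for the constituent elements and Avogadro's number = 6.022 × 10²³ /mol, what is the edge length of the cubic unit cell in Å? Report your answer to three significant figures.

4.81 Å

M(CaO) = 56.08 g/mol; Z = 4 formula units per cell.
a³ = Z·M/(N_A·ρ) = 4 × 56.08 / (6.022 × 10²³ × 3.34) = 1.115 × 10^-22 cm³, so a = 4.813 × 10^-8 cm = 4.81 Å.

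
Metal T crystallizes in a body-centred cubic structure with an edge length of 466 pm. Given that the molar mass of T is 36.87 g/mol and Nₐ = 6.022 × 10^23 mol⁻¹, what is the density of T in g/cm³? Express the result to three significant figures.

A BCC unit cell contains Z = 2 atoms.
Cell volume: a³ = (466 pm)³ = (4.660 × 10^-8 cm)³ = 1.012 × 10^-22 cm³.
ρ = Z·M/(N_A·a³) = 2 × 36.87 / (6.022 × 10²³ × 1.012 × 10^-22) = 1.210 g/cm³.

1.21 g/cm³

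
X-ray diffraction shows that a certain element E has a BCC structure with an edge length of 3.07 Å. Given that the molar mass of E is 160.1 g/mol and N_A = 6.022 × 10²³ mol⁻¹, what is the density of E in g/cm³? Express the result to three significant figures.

18.4 g/cm³

A BCC unit cell contains Z = 2 atoms.
Cell volume: a³ = (3.07 Å)³ = (3.070 × 10^-8 cm)³ = 2.893 × 10^-23 cm³.
ρ = Z·M/(N_A·a³) = 2 × 160.1 / (6.022 × 10²³ × 2.893 × 10^-23) = 18.38 g/cm³.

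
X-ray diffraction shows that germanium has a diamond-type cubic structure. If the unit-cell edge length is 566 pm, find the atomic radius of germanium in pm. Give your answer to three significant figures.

In a diamond cubic lattice, nearest neighbors lie along the body diagonal with √3·a = 8r.
r = √3·a/8 = 1.7321 × 566 / 8 = 123 pm.

123 pm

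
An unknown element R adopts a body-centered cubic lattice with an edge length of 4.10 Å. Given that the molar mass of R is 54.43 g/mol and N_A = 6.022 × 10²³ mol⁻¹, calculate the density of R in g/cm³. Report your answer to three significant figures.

A BCC unit cell contains Z = 2 atoms.
Cell volume: a³ = (4.10 Å)³ = (4.100 × 10^-8 cm)³ = 6.892 × 10^-23 cm³.
ρ = Z·M/(N_A·a³) = 2 × 54.43 / (6.022 × 10²³ × 6.892 × 10^-23) = 2.623 g/cm³.

2.62 g/cm³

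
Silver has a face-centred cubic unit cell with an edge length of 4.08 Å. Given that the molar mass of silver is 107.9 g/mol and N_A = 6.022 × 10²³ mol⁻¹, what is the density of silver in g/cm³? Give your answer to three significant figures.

10.6 g/cm³

An FCC unit cell contains Z = 4 atoms.
Cell volume: a³ = (4.08 Å)³ = (4.080 × 10^-8 cm)³ = 6.792 × 10^-23 cm³.
ρ = Z·M/(N_A·a³) = 4 × 107.9 / (6.022 × 10²³ × 6.792 × 10^-23) = 10.55 g/cm³.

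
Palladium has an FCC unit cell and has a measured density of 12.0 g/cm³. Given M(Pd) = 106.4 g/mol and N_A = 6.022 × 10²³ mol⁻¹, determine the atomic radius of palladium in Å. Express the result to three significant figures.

For an FCC cell (Z = 4), a³ = Z·M/(N_A·ρ) = 4 × 106.4 / (6.022 × 10²³ × 12.00) = 5.890 × 10^-23 cm³, so a = 3.891 × 10^-8 cm = 3.891 Å.
Atoms touch along the face diagonal, so √2·a = 4r, so r = 0.3536 × a = 1.38 Å.

1.38 Å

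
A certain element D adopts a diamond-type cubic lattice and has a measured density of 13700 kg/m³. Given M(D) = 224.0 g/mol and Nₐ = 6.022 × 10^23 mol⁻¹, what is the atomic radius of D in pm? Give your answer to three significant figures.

130 pm

For a diamond cubic cell (Z = 8), a³ = Z·M/(N_A·ρ) = 8 × 224.0 / (6.022 × 10²³ × 13.70) = 2.172 × 10^-22 cm³, so a = 6.011 × 10^-8 cm = 601.1 pm.
Nearest neighbors lie along the body diagonal with √3·a = 8r, so r = 0.2165 × a = 130 pm.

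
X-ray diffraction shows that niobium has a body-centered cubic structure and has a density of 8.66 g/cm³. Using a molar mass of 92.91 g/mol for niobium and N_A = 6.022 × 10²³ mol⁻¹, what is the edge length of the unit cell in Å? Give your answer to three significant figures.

With Z = 2 atoms per BCC cell, a³ = Z·M/(N_A·ρ) = 2 × 92.91 / (6.022 × 10²³ × 8.660 g/cm³) = 3.563 × 10^-23 cm³.
a = (3.563 × 10^-23)^(1/3) = 3.291 × 10^-8 cm = 3.29 Å.

3.29 Å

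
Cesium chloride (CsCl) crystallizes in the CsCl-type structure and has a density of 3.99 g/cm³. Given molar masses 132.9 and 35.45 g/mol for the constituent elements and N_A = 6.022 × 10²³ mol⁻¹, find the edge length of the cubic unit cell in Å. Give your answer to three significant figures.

4.12 Å

M(CsCl) = 168.35 g/mol; Z = 1 formula unit per cell.
a³ = Z·M/(N_A·ρ) = 1 × 168.35 / (6.022 × 10²³ × 3.99) = 7.006 × 10^-23 cm³, so a = 4.123 × 10^-8 cm = 4.12 Å.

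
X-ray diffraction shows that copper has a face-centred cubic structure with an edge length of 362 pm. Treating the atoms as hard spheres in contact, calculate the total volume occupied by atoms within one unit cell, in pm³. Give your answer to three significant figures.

3.51 × 10^7 pm³

In an FCC lattice atoms touch along the face diagonal, so √2·a = 4r, so r = 0.3536a = 128.0 pm.
V_atoms = Z × (4/3)πr³ = 4 × (4/3)π × (128.0)³ = 3.51 × 10^7 pm³.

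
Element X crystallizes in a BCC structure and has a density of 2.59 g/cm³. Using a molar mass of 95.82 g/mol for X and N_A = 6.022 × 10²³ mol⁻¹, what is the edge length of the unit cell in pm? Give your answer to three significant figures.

With Z = 2 atoms per BCC cell, a³ = Z·M/(N_A·ρ) = 2 × 95.82 / (6.022 × 10²³ × 2.590 g/cm³) = 1.229 × 10^-22 cm³.
a = (1.229 × 10^-22)^(1/3) = 4.971 × 10^-8 cm = 497 pm.

497 pm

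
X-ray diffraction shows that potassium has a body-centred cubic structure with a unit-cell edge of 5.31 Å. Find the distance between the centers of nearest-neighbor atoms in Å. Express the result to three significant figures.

In a BCC structure, atoms touch along the body diagonal, so √3·a = 4r; the nearest-neighbor distance equals 2r = 0.8660·a.
d = 0.8660 × 5.31 = 4.60 Å.

4.60 Å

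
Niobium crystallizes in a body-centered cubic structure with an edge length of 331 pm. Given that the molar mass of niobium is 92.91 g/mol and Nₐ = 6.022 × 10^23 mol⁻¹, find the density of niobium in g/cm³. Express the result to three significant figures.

A BCC unit cell contains Z = 2 atoms.
Cell volume: a³ = (331 pm)³ = (3.310 × 10^-8 cm)³ = 3.626 × 10^-23 cm³.
ρ = Z·M/(N_A·a³) = 2 × 92.91 / (6.022 × 10²³ × 3.626 × 10^-23) = 8.509 g/cm³.

8.51 g/cm³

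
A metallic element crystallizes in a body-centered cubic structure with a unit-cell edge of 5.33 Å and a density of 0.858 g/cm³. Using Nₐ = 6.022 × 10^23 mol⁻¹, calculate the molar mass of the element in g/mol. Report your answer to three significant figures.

39.1 g/mol

A BCC cell has Z = 2 atoms; a = 5.330 × 10^-8 cm.
M = ρ·N_A·a³/Z = 0.858 × 6.022 × 10²³ × 1.514 × 10^-22 / 2 = 39.1 g/mol.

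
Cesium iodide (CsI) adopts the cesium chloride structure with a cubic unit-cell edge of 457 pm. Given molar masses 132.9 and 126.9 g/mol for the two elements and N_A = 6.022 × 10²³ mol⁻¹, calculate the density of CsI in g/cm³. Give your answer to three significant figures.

The cesium chloride structure contains Z = 1 formula unit per cell; M(CsI) = 132.9 + 126.9 = 259.8 g/mol.
a³ = (4.570 × 10^-8 cm)³ = 9.544 × 10^-23 cm³.
ρ = 1 × 259.8 / (6.022 × 10²³ × 9.544 × 10^-23) = 4.520 g/cm³.

4.52 g/cm³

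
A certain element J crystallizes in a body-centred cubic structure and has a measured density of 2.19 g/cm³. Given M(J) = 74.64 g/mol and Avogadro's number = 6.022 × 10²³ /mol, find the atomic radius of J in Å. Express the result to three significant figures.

2.09 Å

For a BCC cell (Z = 2), a³ = Z·M/(N_A·ρ) = 2 × 74.64 / (6.022 × 10²³ × 2.190) = 1.132 × 10^-22 cm³, so a = 4.837 × 10^-8 cm = 4.837 Å.
Atoms touch along the body diagonal, so √3·a = 4r, so r = 0.4330 × a = 2.09 Å.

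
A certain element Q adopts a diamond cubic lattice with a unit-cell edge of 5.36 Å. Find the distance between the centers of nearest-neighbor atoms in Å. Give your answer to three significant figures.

2.32 Å

In a diamond cubic structure, nearest neighbors lie along the body diagonal with √3·a = 8r; the nearest-neighbor distance equals 2r = 0.4330·a.
d = 0.4330 × 5.36 = 2.32 Å.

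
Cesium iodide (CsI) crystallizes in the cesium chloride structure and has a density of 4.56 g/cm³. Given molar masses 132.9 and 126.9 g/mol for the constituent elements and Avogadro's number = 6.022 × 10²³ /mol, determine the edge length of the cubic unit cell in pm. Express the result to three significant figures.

456 pm

M(CsI) = 259.8 g/mol; Z = 1 formula unit per cell.
a³ = Z·M/(N_A·ρ) = 1 × 259.8 / (6.022 × 10²³ × 4.56) = 9.461 × 10^-23 cm³, so a = 4.557 × 10^-8 cm = 456 pm.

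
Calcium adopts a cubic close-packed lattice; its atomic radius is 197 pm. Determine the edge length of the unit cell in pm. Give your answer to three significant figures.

557 pm

In an FCC lattice, atoms touch along the face diagonal, so √2·a = 4r.
a = 4r/√2 = 4 × 197 / 1.4142 = 557 pm.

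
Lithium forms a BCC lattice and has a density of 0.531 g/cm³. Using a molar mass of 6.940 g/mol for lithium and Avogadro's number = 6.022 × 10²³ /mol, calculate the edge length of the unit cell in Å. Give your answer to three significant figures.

With Z = 2 atoms per BCC cell, a³ = Z·M/(N_A·ρ) = 2 × 6.940 / (6.022 × 10²³ × 0.5310 g/cm³) = 4.341 × 10^-23 cm³.
a = (4.341 × 10^-23)^(1/3) = 3.514 × 10^-8 cm = 3.51 Å.

3.51 Å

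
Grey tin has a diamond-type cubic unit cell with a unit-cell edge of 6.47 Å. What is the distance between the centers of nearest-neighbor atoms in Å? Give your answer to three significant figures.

2.80 Å

In a diamond cubic structure, nearest neighbors lie along the body diagonal with √3·a = 8r; the nearest-neighbor distance equals 2r = 0.4330·a.
d = 0.4330 × 6.47 = 2.80 Å.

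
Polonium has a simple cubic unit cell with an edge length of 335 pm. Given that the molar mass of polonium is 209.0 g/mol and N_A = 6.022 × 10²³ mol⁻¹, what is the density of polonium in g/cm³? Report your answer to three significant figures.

A simple cubic unit cell contains Z = 1 atom.
Cell volume: a³ = (335 pm)³ = (3.350 × 10^-8 cm)³ = 3.760 × 10^-23 cm³.
ρ = Z·M/(N_A·a³) = 1 × 209.0 / (6.022 × 10²³ × 3.760 × 10^-23) = 9.231 g/cm³.

9.23 g/cm³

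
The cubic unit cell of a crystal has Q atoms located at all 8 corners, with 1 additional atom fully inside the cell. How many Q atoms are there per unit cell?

Corner atoms are shared by 8 cells (1/8 each), interior atoms are unshared.
Net atoms = 8 × 1/8 + 1 = 1 + 1 = 2.

2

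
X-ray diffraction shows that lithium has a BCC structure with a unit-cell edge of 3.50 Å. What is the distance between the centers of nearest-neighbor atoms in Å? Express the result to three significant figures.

3.03 Å

In a BCC structure, atoms touch along the body diagonal, so √3·a = 4r; the nearest-neighbor distance equals 2r = 0.8660·a.
d = 0.8660 × 3.50 = 3.03 Å.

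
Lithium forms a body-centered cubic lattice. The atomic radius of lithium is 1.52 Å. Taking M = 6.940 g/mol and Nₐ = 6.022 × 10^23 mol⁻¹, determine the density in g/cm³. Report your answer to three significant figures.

0.533 g/cm³

In a BCC lattice, atoms touch along the body diagonal, so √3·a = 4r, giving a = 3.510 Å = 3.510 × 10^-8 cm.
With Z = 2, ρ = Z·M/(N_A·a³) = 2 × 6.940 / (6.022 × 10²³ × 4.325 × 10^-23) = 0.5329 g/cm³.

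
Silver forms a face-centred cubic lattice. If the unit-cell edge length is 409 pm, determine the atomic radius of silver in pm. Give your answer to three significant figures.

145 pm

In an FCC lattice, atoms touch along the face diagonal, so √2·a = 4r.
r = √2·a/4 = 1.4142 × 409 / 4 = 145 pm.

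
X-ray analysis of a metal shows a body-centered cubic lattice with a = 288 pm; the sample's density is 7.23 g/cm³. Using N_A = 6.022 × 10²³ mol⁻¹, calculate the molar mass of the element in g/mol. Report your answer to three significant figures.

52.0 g/mol

A BCC cell has Z = 2 atoms; a = 2.880 × 10^-8 cm.
M = ρ·N_A·a³/Z = 7.23 × 6.022 × 10²³ × 2.389 × 10^-23 / 2 = 52.0 g/mol.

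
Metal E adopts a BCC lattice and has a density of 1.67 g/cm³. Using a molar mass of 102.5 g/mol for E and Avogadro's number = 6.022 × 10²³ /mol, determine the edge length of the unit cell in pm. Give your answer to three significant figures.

With Z = 2 atoms per BCC cell, a³ = Z·M/(N_A·ρ) = 2 × 102.5 / (6.022 × 10²³ × 1.670 g/cm³) = 2.038 × 10^-22 cm³.
a = (2.038 × 10^-22)^(1/3) = 5.885 × 10^-8 cm = 589 pm.

589 pm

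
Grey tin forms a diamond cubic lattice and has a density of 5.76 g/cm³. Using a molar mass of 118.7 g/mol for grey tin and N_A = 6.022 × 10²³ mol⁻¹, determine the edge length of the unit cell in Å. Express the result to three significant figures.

6.49 Å

With Z = 8 atoms per diamond cubic cell, a³ = Z·M/(N_A·ρ) = 8 × 118.7 / (6.022 × 10²³ × 5.760 g/cm³) = 2.738 × 10^-22 cm³.
a = (2.738 × 10^-22)^(1/3) = 6.493 × 10^-8 cm = 6.49 Å.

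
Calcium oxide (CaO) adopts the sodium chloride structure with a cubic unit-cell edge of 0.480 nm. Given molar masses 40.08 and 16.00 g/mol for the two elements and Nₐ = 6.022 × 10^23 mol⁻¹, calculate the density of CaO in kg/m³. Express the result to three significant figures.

The sodium chloride structure contains Z = 4 formula units per cell; M(CaO) = 40.08 + 16.00 = 56.08 g/mol.
a³ = (4.800 × 10^-8 cm)³ = 1.106 × 10^-22 cm³.
ρ = 4 × 56.08 / (6.022 × 10²³ × 1.106 × 10^-22) = 3.368 g/cm³ = 3370 kg/m³.

3370 kg/m³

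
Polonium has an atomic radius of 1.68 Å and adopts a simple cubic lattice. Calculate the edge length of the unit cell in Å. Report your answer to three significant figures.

3.36 Å

In a simple cubic lattice, atoms touch along the cell edge, so a = 2r.
a = 2r = 2 × 1.68 = 3.36 Å.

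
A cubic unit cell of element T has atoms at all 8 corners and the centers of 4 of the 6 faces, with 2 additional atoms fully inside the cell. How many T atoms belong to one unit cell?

Corner atoms are shared by 8 cells (1/8 each), face atoms by 2 (1/2 each), interior atoms are unshared.
Net atoms = 8 × 1/8 + 4 × 1/2 + 2 = 1 + 2 + 2 = 5.

5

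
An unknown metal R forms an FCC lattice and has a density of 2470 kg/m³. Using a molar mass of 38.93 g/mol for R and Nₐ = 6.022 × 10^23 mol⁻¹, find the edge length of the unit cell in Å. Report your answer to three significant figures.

With Z = 4 atoms per FCC cell, a³ = Z·M/(N_A·ρ) = 4 × 38.93 / (6.022 × 10²³ × 2.470 g/cm³) = 1.047 × 10^-22 cm³.
a = (1.047 × 10^-22)^(1/3) = 4.713 × 10^-8 cm = 4.71 Å.

4.71 Å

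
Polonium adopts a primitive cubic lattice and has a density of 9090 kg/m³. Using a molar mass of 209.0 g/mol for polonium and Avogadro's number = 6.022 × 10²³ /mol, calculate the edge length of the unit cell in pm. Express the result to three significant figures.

337 pm

With Z = 1 atom per simple cubic cell, a³ = Z·M/(N_A·ρ) = 1 × 209.0 / (6.022 × 10²³ × 9.090 g/cm³) = 3.818 × 10^-23 cm³.
a = (3.818 × 10^-23)^(1/3) = 3.367 × 10^-8 cm = 337 pm.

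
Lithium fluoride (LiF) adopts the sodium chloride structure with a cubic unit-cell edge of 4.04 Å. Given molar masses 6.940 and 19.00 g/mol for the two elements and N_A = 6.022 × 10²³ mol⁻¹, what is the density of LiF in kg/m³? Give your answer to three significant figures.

2610 kg/m³

The sodium chloride structure contains Z = 4 formula units per cell; M(LiF) = 6.940 + 19.00 = 25.94 g/mol.
a³ = (4.040 × 10^-8 cm)³ = 6.594 × 10^-23 cm³.
ρ = 4 × 25.94 / (6.022 × 10²³ × 6.594 × 10^-23) = 2.613 g/cm³ = 2610 kg/m³.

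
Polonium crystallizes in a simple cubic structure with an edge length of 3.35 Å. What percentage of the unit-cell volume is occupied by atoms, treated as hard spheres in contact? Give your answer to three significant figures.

In a simple cubic lattice atoms touch along the cell edge, so a = 2r, so r = 0.5000a = 1.675 Å.
Packing fraction = Z·(4/3)πr³ / a³ = 1 × (4/3)π × (1.675)³ / (3.35)³ = 0.5236 = 52.4%.

52.4%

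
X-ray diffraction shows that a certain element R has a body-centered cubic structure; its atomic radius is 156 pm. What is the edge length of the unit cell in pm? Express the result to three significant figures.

In a BCC lattice, atoms touch along the body diagonal, so √3·a = 4r.
a = 4r/√3 = 4 × 156 / 1.7321 = 360 pm.

360 pm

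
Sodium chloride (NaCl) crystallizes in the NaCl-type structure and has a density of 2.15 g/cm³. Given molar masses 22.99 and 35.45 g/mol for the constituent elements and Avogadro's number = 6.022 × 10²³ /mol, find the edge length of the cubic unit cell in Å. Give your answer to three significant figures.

5.65 Å

M(NaCl) = 58.44 g/mol; Z = 4 formula units per cell.
a³ = Z·M/(N_A·ρ) = 4 × 58.44 / (6.022 × 10²³ × 2.15) = 1.805 × 10^-22 cm³, so a = 5.652 × 10^-8 cm = 5.65 Å.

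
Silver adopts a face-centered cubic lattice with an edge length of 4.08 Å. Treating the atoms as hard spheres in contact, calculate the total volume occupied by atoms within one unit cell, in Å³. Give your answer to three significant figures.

In an FCC lattice atoms touch along the face diagonal, so √2·a = 4r, so r = 0.3536a = 1.442 Å.
V_atoms = Z × (4/3)πr³ = 4 × (4/3)π × (1.442)³ = 50.3 Å³.

50.3 Å³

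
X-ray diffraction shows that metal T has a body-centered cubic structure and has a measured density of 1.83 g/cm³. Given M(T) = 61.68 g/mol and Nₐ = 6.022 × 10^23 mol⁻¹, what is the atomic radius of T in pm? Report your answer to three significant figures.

For a BCC cell (Z = 2), a³ = Z·M/(N_A·ρ) = 2 × 61.68 / (6.022 × 10²³ × 1.830) = 1.119 × 10^-22 cm³, so a = 4.819 × 10^-8 cm = 481.9 pm.
Atoms touch along the body diagonal, so √3·a = 4r, so r = 0.4330 × a = 209 pm.

209 pm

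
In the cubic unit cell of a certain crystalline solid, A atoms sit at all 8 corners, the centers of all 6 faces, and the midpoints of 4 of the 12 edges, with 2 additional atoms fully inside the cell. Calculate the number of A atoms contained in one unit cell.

7

Corner atoms are shared by 8 cells (1/8 each), face atoms by 2 (1/2 each), edge atoms by 4 (1/4 each), interior atoms are unshared.
Net atoms = 8 × 1/8 + 6 × 1/2 + 4 × 1/4 + 2 = 1 + 3 + 1 + 2 = 7.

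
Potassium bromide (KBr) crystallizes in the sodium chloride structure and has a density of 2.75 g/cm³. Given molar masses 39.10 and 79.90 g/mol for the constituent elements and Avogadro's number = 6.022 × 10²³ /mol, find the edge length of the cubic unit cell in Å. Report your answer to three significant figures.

M(KBr) = 119.0 g/mol; Z = 4 formula units per cell.
a³ = Z·M/(N_A·ρ) = 4 × 119.0 / (6.022 × 10²³ × 2.75) = 2.874 × 10^-22 cm³, so a = 6.600 × 10^-8 cm = 6.60 Å.

6.60 Å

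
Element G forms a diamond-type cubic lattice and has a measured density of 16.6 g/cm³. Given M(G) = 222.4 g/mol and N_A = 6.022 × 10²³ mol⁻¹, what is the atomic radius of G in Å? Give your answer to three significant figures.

1.22 Å

For a diamond cubic cell (Z = 8), a³ = Z·M/(N_A·ρ) = 8 × 222.4 / (6.022 × 10²³ × 16.60) = 1.780 × 10^-22 cm³, so a = 5.625 × 10^-8 cm = 5.625 Å.
Nearest neighbors lie along the body diagonal with √3·a = 8r, so r = 0.2165 × a = 1.22 Å.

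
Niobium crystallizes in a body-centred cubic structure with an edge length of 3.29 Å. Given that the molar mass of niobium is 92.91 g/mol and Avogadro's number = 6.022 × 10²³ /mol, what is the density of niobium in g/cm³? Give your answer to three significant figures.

A BCC unit cell contains Z = 2 atoms.
Cell volume: a³ = (3.29 Å)³ = (3.290 × 10^-8 cm)³ = 3.561 × 10^-23 cm³.
ρ = Z·M/(N_A·a³) = 2 × 92.91 / (6.022 × 10²³ × 3.561 × 10^-23) = 8.665 g/cm³.

8.66 g/cm³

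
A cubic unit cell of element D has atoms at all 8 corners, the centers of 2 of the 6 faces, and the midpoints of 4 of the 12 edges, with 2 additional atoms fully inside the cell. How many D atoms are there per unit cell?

Corner atoms are shared by 8 cells (1/8 each), face atoms by 2 (1/2 each), edge atoms by 4 (1/4 each), interior atoms are unshared.
Net atoms = 8 × 1/8 + 2 × 1/2 + 4 × 1/4 + 2 = 1 + 1 + 1 + 2 = 5.

5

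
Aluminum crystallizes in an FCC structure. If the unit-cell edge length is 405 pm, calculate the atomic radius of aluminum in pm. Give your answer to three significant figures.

In an FCC lattice, atoms touch along the face diagonal, so √2·a = 4r.
r = √2·a/4 = 1.4142 × 405 / 4 = 143 pm.

143 pm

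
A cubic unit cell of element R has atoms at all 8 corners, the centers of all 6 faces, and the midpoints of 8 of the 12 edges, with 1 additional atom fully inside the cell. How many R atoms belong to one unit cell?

7

Corner atoms are shared by 8 cells (1/8 each), face atoms by 2 (1/2 each), edge atoms by 4 (1/4 each), interior atoms are unshared.
Net atoms = 8 × 1/8 + 6 × 1/2 + 8 × 1/4 + 1 = 1 + 3 + 2 + 1 = 7.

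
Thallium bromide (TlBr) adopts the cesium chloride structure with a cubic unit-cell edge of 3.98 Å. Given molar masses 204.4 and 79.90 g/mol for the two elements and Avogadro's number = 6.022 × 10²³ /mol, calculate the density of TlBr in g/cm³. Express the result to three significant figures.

7.49 g/cm³

The cesium chloride structure contains Z = 1 formula unit per cell; M(TlBr) = 204.4 + 79.90 = 284.3 g/mol.
a³ = (3.980 × 10^-8 cm)³ = 6.304 × 10^-23 cm³.
ρ = 1 × 284.3 / (6.022 × 10²³ × 6.304 × 10^-23) = 7.488 g/cm³.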